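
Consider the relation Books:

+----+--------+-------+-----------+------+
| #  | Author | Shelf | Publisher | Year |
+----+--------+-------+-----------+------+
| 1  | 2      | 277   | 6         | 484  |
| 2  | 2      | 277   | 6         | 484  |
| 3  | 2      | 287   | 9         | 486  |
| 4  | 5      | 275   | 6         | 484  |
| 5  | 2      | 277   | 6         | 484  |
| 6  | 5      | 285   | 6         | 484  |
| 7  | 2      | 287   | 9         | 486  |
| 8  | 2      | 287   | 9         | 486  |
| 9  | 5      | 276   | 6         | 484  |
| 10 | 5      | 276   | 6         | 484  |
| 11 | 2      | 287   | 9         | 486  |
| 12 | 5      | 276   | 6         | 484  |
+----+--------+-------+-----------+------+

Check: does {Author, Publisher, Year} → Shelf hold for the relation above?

No

(Author=2, Publisher=6, Year=484): rows 1, 2, 5 → Shelf = 277, 277, 277 ✓
(Author=2, Publisher=9, Year=486): rows 3, 7, 8, 11 → Shelf = 287, 287, 287, 287 ✓
(Author=5, Publisher=6, Year=484): rows 4, 6, 9, 10, 12 → Shelf takes values {275, 285, 276} — violation
Two rows agree on {Author, Publisher, Year} but differ on Shelf, so {Author, Publisher, Year} → Shelf does not hold.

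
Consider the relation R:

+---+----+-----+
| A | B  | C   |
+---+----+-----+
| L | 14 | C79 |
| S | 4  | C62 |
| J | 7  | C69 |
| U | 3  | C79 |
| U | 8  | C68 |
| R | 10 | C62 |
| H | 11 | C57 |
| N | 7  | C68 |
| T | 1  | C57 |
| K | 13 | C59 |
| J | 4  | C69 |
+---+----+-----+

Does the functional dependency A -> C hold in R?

A=L: 1 row → C = C79 ✓
A=S: 1 row → C = C62 ✓
A=J: 2 rows → C = C69, C69 ✓
A=U: 2 rows → C takes values {C79, C68} — violation
A=R: 1 row → C = C62 ✓
A=H: 1 row → C = C57 ✓
A=N: 1 row → C = C68 ✓
A=T: 1 row → C = C57 ✓
A=K: 1 row → C = C59 ✓
Two rows agree on A but differ on C, so A -> C does not hold.

No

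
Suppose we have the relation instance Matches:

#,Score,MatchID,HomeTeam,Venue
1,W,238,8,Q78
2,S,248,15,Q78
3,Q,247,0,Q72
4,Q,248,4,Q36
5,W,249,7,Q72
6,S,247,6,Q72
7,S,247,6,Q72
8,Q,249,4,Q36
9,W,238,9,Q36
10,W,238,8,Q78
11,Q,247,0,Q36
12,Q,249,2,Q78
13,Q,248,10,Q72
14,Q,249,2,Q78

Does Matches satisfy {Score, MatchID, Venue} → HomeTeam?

(Score=W, MatchID=238, Venue=Q78): rows 1, 10 → HomeTeam = 8, 8 ✓
(Score=S, MatchID=248, Venue=Q78): row 2 → HomeTeam = 15 ✓
(Score=Q, MatchID=247, Venue=Q72): row 3 → HomeTeam = 0 ✓
(Score=Q, MatchID=248, Venue=Q36): row 4 → HomeTeam = 4 ✓
(Score=W, MatchID=249, Venue=Q72): row 5 → HomeTeam = 7 ✓
(Score=S, MatchID=247, Venue=Q72): rows 6, 7 → HomeTeam = 6, 6 ✓
(Score=Q, MatchID=249, Venue=Q36): row 8 → HomeTeam = 4 ✓
(Score=W, MatchID=238, Venue=Q36): row 9 → HomeTeam = 9 ✓
(Score=Q, MatchID=247, Venue=Q36): row 11 → HomeTeam = 0 ✓
(Score=Q, MatchID=249, Venue=Q78): rows 12, 14 → HomeTeam = 2, 2 ✓
(Score=Q, MatchID=248, Venue=Q72): row 13 → HomeTeam = 10 ✓
Every {Score, MatchID, Venue} value is associated with a single HomeTeam value, so {Score, MatchID, Venue} → HomeTeam holds.

Yes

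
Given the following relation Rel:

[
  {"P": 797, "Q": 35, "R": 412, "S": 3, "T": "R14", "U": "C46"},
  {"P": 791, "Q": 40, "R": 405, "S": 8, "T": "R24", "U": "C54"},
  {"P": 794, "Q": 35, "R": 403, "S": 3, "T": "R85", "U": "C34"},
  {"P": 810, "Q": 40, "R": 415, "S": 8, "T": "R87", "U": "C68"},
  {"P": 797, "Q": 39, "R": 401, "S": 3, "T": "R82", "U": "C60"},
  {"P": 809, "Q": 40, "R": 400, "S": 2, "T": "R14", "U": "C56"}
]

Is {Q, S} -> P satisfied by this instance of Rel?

(Q=35, S=3): 2 rows → P takes values {797, 794} — violation
(Q=40, S=8): 2 rows → P takes values {791, 810} — violation
(Q=39, S=3): 1 row → P = 797 ✓
(Q=40, S=2): 1 row → P = 809 ✓
Two rows agree on {Q, S} but differ on P, so {Q, S} -> P does not hold.

No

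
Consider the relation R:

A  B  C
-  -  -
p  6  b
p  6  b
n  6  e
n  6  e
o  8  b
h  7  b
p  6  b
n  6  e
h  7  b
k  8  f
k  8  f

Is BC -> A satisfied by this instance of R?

(B=6, C=b): 3 rows → A = p, p, p ✓
(B=6, C=e): 3 rows → A = n, n, n ✓
(B=8, C=b): 1 row → A = o ✓
(B=7, C=b): 2 rows → A = h, h ✓
(B=8, C=f): 2 rows → A = k, k ✓
Every BC value is associated with a single A value, so BC -> A holds.

Yes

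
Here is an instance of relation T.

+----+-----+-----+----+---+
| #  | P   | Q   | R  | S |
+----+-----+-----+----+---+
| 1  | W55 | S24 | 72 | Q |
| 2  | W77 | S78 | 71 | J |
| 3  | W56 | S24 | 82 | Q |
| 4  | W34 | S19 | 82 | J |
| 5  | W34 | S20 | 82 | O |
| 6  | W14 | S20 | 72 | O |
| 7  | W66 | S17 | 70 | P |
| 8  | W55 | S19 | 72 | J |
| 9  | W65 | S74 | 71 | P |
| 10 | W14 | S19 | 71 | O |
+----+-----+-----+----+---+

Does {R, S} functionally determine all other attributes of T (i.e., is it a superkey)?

Yes

All 10 rows have distinct {R, S} values, so {R, S} → (all attributes) holds and {R, S} is a superkey.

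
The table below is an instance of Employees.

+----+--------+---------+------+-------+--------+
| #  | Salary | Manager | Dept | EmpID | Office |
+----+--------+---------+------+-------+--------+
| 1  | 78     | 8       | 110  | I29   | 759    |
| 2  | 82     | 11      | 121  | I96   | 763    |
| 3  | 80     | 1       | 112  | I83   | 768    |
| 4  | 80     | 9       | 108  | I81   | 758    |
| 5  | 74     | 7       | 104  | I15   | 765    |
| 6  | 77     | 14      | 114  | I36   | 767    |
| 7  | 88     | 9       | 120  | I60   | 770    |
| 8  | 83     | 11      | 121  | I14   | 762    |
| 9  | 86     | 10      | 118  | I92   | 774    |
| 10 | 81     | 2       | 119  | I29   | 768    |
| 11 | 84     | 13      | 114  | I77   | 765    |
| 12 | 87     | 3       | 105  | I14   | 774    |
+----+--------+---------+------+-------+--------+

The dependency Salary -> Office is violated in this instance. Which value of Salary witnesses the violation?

80

Salary=78: row 1 → Office = 759 ✓
Salary=82: row 2 → Office = 763 ✓
Salary=80: rows 3, 4 → Office takes values {768, 758} — violation
Salary=74: row 5 → Office = 765 ✓
Salary=77: row 6 → Office = 767 ✓
Salary=88: row 7 → Office = 770 ✓
Salary=83: row 8 → Office = 762 ✓
Salary=86: row 9 → Office = 774 ✓
Salary=81: row 10 → Office = 768 ✓
Salary=84: row 11 → Office = 765 ✓
Salary=87: row 12 → Office = 774 ✓
The only Salary value with inconsistent Office is Salary=80.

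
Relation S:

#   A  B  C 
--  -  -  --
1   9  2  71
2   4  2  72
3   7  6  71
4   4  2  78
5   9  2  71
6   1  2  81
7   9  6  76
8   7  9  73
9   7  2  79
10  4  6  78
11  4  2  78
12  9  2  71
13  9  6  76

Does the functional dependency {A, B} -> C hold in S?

(A=9, B=2): rows 1, 5, 12 → C = 71, 71, 71 ✓
(A=4, B=2): rows 2, 4, 11 → C takes values {72, 78} — violation
(A=7, B=6): row 3 → C = 71 ✓
(A=1, B=2): row 6 → C = 81 ✓
(A=9, B=6): rows 7, 13 → C = 76, 76 ✓
(A=7, B=9): row 8 → C = 73 ✓
(A=7, B=2): row 9 → C = 79 ✓
(A=4, B=6): row 10 → C = 78 ✓
Two rows agree on {A, B} but differ on C, so {A, B} -> C does not hold.

No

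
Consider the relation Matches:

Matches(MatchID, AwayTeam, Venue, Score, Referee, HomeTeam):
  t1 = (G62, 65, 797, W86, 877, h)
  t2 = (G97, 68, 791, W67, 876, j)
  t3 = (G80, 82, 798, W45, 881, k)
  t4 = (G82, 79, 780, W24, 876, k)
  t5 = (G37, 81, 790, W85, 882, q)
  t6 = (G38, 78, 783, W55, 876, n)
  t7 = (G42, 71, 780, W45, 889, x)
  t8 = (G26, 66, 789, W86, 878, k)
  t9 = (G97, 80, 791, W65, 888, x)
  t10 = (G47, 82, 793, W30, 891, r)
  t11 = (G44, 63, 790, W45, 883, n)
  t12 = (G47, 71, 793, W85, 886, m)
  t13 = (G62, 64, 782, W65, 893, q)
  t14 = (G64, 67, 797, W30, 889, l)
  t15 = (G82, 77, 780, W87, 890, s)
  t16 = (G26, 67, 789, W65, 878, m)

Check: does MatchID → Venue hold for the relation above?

MatchID=G62: rows 1, 13 → Venue takes values {797, 782} — violation
MatchID=G97: rows 2, 9 → Venue = 791, 791 ✓
MatchID=G80: row 3 → Venue = 798 ✓
MatchID=G82: rows 4, 15 → Venue = 780, 780 ✓
MatchID=G37: row 5 → Venue = 790 ✓
MatchID=G38: row 6 → Venue = 783 ✓
MatchID=G42: row 7 → Venue = 780 ✓
MatchID=G26: rows 8, 16 → Venue = 789, 789 ✓
MatchID=G47: rows 10, 12 → Venue = 793, 793 ✓
MatchID=G44: row 11 → Venue = 790 ✓
MatchID=G64: row 14 → Venue = 797 ✓
Two rows agree on MatchID but differ on Venue, so MatchID → Venue does not hold.

No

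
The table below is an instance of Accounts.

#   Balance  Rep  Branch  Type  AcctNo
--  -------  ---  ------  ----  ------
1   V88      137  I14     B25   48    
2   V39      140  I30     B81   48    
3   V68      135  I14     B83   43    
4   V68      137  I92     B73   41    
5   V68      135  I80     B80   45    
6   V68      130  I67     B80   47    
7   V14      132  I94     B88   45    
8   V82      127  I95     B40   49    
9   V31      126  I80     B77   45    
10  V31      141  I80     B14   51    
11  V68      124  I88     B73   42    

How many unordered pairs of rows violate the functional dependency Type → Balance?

Type=B73: all 2 rows agree on Balance — 0 pairs.
Type=B80: all 2 rows agree on Balance — 0 pairs.

0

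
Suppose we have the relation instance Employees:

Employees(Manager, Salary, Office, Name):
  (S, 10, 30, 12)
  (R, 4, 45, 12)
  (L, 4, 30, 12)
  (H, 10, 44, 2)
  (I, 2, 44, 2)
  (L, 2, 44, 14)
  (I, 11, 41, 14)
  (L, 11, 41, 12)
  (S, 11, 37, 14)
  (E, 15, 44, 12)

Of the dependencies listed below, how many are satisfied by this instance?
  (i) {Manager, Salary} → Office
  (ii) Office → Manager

1

(i) {Manager, Salary} → Office: every LHS value maps to a single RHS value — holds.
(ii) Office → Manager: Office=30: 2 rows → Manager takes values {S, L} — violation; Office=44: 4 rows → Manager takes values {H, I, L, E} — violation; Office=41: 2 rows → Manager takes values {I, L} — violation — fails.
1 of the 2 dependencies holds.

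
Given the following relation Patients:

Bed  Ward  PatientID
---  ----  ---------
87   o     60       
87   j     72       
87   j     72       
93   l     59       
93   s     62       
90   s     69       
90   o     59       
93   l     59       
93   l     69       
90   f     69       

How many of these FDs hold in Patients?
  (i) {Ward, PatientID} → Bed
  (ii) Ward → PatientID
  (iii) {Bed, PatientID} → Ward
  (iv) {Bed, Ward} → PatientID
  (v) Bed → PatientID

(i) {Ward, PatientID} → Bed: every LHS value maps to a single RHS value — holds.
(ii) Ward → PatientID: Ward=o: 2 rows → PatientID takes values {60, 59} — violation; Ward=l: 3 rows → PatientID takes values {59, 69} — violation; Ward=s: 2 rows → PatientID takes values {62, 69} — violation — fails.
(iii) {Bed, PatientID} → Ward: (Bed=90, PatientID=69): 2 rows → Ward takes values {s, f} — violation — fails.
(iv) {Bed, Ward} → PatientID: (Bed=93, Ward=l): 3 rows → PatientID takes values {59, 69} — violation — fails.
(v) Bed → PatientID: Bed=87: 3 rows → PatientID takes values {60, 72} — violation; Bed=93: 4 rows → PatientID takes values {59, 62, 69} — violation; Bed=90: 3 rows → PatientID takes values {69, 59} — violation — fails.
1 of the 5 dependencies holds.

1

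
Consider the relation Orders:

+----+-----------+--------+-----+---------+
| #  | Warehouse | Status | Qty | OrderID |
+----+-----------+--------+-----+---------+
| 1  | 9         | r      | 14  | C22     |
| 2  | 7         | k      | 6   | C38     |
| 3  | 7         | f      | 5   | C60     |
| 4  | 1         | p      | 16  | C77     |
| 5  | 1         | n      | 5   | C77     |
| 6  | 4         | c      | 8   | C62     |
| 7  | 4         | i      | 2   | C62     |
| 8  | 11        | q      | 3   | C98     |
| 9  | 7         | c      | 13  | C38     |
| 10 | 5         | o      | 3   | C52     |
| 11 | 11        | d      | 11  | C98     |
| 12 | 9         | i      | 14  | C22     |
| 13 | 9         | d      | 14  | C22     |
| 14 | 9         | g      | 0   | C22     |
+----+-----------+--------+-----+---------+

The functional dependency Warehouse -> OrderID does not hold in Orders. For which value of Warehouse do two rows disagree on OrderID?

7

Warehouse=9: rows 1, 12, 13, 14 → OrderID = C22, C22, C22, C22 ✓
Warehouse=7: rows 2, 3, 9 → OrderID takes values {C38, C60} — violation
Warehouse=1: rows 4, 5 → OrderID = C77, C77 ✓
Warehouse=4: rows 6, 7 → OrderID = C62, C62 ✓
Warehouse=11: rows 8, 11 → OrderID = C98, C98 ✓
Warehouse=5: row 10 → OrderID = C52 ✓
The only Warehouse value with inconsistent OrderID is Warehouse=7.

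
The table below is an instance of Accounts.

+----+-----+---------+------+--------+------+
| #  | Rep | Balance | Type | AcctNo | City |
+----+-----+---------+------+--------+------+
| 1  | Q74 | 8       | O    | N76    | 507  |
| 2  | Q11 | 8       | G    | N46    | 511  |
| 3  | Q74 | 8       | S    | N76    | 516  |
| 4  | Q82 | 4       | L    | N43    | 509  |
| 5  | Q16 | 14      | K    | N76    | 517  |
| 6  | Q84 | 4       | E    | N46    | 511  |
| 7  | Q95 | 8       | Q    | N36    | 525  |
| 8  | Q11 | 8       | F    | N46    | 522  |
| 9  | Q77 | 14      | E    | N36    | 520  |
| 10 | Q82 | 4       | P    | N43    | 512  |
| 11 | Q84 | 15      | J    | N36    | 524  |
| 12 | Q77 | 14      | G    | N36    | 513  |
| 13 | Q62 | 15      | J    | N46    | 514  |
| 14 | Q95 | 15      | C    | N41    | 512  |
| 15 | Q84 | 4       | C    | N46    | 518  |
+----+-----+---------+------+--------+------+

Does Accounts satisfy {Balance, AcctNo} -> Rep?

Yes

(Balance=8, AcctNo=N76): rows 1, 3 → Rep = Q74, Q74 ✓
(Balance=8, AcctNo=N46): rows 2, 8 → Rep = Q11, Q11 ✓
(Balance=4, AcctNo=N43): rows 4, 10 → Rep = Q82, Q82 ✓
(Balance=14, AcctNo=N76): row 5 → Rep = Q16 ✓
(Balance=4, AcctNo=N46): rows 6, 15 → Rep = Q84, Q84 ✓
(Balance=8, AcctNo=N36): row 7 → Rep = Q95 ✓
(Balance=14, AcctNo=N36): rows 9, 12 → Rep = Q77, Q77 ✓
(Balance=15, AcctNo=N36): row 11 → Rep = Q84 ✓
(Balance=15, AcctNo=N46): row 13 → Rep = Q62 ✓
(Balance=15, AcctNo=N41): row 14 → Rep = Q95 ✓
Every {Balance, AcctNo} value is associated with a single Rep value, so {Balance, AcctNo} -> Rep holds.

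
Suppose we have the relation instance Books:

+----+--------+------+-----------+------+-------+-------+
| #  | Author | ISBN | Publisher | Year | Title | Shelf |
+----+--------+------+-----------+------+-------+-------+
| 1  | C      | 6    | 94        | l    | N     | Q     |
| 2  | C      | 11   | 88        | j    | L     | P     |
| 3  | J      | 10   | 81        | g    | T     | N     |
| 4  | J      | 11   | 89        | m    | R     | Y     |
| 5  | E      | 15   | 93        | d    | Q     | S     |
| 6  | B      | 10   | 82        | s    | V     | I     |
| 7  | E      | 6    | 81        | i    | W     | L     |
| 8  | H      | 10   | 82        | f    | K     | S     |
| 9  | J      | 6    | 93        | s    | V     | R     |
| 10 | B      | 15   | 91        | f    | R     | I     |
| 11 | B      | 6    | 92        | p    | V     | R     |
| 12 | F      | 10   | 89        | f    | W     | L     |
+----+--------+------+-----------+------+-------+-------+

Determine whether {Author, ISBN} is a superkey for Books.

Yes

All 12 rows have distinct {Author, ISBN} values, so {Author, ISBN} → (all attributes) holds and {Author, ISBN} is a superkey.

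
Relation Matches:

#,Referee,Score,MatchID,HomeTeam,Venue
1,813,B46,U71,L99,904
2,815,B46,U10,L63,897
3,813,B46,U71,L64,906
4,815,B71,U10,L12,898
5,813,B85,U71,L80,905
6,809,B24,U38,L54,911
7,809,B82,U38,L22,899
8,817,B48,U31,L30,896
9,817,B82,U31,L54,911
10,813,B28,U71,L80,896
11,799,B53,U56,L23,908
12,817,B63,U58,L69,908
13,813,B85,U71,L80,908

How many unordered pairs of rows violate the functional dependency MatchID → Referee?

MatchID=U71: all 5 rows agree on Referee — 0 pairs.
MatchID=U10: all 2 rows agree on Referee — 0 pairs.
MatchID=U38: all 2 rows agree on Referee — 0 pairs.
MatchID=U31: all 2 rows agree on Referee — 0 pairs.

0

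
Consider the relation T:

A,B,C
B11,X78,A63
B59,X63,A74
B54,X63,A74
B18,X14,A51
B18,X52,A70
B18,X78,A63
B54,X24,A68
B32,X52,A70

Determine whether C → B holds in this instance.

Yes

C=A63: 2 rows → B = X78, X78 ✓
C=A74: 2 rows → B = X63, X63 ✓
C=A51: 1 row → B = X14 ✓
C=A70: 2 rows → B = X52, X52 ✓
C=A68: 1 row → B = X24 ✓
Every C value is associated with a single B value, so C → B holds.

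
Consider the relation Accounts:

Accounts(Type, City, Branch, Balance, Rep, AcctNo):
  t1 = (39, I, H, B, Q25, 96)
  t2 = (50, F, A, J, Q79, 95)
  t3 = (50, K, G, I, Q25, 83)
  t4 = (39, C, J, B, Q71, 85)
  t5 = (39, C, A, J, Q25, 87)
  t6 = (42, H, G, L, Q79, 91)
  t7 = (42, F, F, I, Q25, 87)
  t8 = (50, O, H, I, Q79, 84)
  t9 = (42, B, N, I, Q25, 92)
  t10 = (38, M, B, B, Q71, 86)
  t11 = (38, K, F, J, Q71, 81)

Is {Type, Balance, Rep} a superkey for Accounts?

No

Rows 7 and 9 have the same {Type, Balance, Rep} value (Type=42, Balance=I, Rep=Q25) but are distinct tuples, so {Type, Balance, Rep} does not determine every attribute — not a superkey.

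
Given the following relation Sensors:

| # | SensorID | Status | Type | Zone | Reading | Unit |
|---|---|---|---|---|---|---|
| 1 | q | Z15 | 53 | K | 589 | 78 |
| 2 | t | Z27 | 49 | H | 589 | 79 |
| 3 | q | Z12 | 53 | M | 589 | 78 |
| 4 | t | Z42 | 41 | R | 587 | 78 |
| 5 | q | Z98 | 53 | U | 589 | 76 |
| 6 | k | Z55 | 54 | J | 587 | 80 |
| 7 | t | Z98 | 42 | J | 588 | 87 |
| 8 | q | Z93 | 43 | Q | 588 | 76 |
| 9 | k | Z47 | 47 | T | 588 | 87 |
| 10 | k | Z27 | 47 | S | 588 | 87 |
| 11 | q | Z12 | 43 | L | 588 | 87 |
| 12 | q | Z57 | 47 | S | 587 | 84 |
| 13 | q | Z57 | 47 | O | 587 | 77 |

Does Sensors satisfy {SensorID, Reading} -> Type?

Yes

(SensorID=q, Reading=589): rows 1, 3, 5 → Type = 53, 53, 53 ✓
(SensorID=t, Reading=589): row 2 → Type = 49 ✓
(SensorID=t, Reading=587): row 4 → Type = 41 ✓
(SensorID=k, Reading=587): row 6 → Type = 54 ✓
(SensorID=t, Reading=588): row 7 → Type = 42 ✓
(SensorID=q, Reading=588): rows 8, 11 → Type = 43, 43 ✓
(SensorID=k, Reading=588): rows 9, 10 → Type = 47, 47 ✓
(SensorID=q, Reading=587): rows 12, 13 → Type = 47, 47 ✓
Every {SensorID, Reading} value is associated with a single Type value, so {SensorID, Reading} -> Type holds.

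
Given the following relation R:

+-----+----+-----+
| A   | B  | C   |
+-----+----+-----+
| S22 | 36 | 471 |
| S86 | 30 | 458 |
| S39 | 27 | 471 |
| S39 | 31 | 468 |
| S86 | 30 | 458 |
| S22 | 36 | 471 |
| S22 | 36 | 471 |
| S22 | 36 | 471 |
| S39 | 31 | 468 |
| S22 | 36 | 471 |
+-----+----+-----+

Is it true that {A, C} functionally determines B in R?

(A=S22, C=471): 5 rows → B = 36, 36, 36, 36, 36 ✓
(A=S86, C=458): 2 rows → B = 30, 30 ✓
(A=S39, C=471): 1 row → B = 27 ✓
(A=S39, C=468): 2 rows → B = 31, 31 ✓
Every {A, C} value is associated with a single B value, so {A, C} -> B holds.

Yes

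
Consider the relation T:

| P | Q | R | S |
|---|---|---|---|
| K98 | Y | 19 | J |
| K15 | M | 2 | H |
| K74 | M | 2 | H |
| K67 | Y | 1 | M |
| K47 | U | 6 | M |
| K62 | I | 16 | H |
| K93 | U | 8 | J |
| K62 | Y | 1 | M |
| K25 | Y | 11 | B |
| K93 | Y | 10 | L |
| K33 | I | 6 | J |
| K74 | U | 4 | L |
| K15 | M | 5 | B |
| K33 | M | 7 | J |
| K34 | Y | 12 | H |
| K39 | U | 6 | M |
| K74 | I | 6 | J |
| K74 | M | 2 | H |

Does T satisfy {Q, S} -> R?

Yes

(Q=Y, S=J): 1 row → R = 19 ✓
(Q=M, S=H): 3 rows → R = 2, 2, 2 ✓
(Q=Y, S=M): 2 rows → R = 1, 1 ✓
(Q=U, S=M): 2 rows → R = 6, 6 ✓
(Q=I, S=H): 1 row → R = 16 ✓
(Q=U, S=J): 1 row → R = 8 ✓
(Q=Y, S=B): 1 row → R = 11 ✓
(Q=Y, S=L): 1 row → R = 10 ✓
(Q=I, S=J): 2 rows → R = 6, 6 ✓
(Q=U, S=L): 1 row → R = 4 ✓
(Q=M, S=B): 1 row → R = 5 ✓
(Q=M, S=J): 1 row → R = 7 ✓
(Q=Y, S=H): 1 row → R = 12 ✓
Every {Q, S} value is associated with a single R value, so {Q, S} -> R holds.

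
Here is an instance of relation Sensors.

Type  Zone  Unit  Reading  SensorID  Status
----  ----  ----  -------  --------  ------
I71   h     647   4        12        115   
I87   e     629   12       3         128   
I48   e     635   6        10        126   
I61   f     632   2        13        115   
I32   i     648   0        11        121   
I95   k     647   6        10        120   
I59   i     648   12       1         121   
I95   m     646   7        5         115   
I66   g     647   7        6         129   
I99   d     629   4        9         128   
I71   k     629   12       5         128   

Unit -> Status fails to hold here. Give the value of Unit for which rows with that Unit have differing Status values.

Unit=647: 3 rows → Status takes values {115, 120, 129} — violation
Unit=629: 3 rows → Status = 128, 128, 128 ✓
Unit=635: 1 row → Status = 126 ✓
Unit=632: 1 row → Status = 115 ✓
Unit=648: 2 rows → Status = 121, 121 ✓
Unit=646: 1 row → Status = 115 ✓
The only Unit value with inconsistent Status is Unit=647.

647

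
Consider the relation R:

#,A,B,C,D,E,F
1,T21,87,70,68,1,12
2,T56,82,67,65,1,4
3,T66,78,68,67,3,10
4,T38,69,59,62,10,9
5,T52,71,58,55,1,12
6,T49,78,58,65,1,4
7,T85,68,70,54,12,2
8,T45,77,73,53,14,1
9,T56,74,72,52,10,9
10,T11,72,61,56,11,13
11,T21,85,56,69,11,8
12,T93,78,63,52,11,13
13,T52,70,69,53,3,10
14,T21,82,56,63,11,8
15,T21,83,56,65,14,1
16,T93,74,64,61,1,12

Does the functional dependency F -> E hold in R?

F=12: rows 1, 5, 16 → E = 1, 1, 1 ✓
F=4: rows 2, 6 → E = 1, 1 ✓
F=10: rows 3, 13 → E = 3, 3 ✓
F=9: rows 4, 9 → E = 10, 10 ✓
F=2: row 7 → E = 12 ✓
F=1: rows 8, 15 → E = 14, 14 ✓
F=13: rows 10, 12 → E = 11, 11 ✓
F=8: rows 11, 14 → E = 11, 11 ✓
Every F value is associated with a single E value, so F -> E holds.

Yes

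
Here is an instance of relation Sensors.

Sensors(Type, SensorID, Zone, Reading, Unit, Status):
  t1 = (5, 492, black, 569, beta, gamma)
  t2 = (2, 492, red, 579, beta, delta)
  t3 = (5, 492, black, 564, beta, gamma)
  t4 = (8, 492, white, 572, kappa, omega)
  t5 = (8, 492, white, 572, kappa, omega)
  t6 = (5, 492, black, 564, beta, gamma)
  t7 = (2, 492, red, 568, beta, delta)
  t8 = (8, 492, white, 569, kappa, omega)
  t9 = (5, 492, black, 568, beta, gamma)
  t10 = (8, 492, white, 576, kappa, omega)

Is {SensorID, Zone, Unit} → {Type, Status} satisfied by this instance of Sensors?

Yes

(SensorID=492, Zone=black, Unit=beta): rows 1, 3, 6, 9 → {Type,Status} = (5, gamma), (5, gamma), (5, gamma), (5, gamma) ✓
(SensorID=492, Zone=red, Unit=beta): rows 2, 7 → {Type,Status} = (2, delta), (2, delta) ✓
(SensorID=492, Zone=white, Unit=kappa): rows 4, 5, 8, 10 → {Type,Status} = (8, omega), (8, omega), (8, omega), (8, omega) ✓
Every {SensorID, Zone, Unit} value is associated with a single {Type, Status} value, so {SensorID, Zone, Unit} → {Type, Status} holds.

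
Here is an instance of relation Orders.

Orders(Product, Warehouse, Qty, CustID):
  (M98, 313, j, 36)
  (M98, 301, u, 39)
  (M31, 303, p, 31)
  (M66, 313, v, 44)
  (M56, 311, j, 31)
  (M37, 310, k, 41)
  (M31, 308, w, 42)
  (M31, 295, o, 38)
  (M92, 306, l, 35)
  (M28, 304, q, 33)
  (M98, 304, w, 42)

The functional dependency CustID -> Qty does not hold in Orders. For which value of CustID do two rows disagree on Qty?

31

CustID=36: 1 row → Qty = j ✓
CustID=39: 1 row → Qty = u ✓
CustID=31: 2 rows → Qty takes values {p, j} — violation
CustID=44: 1 row → Qty = v ✓
CustID=41: 1 row → Qty = k ✓
CustID=42: 2 rows → Qty = w, w ✓
CustID=38: 1 row → Qty = o ✓
CustID=35: 1 row → Qty = l ✓
CustID=33: 1 row → Qty = q ✓
The only CustID value with inconsistent Qty is CustID=31.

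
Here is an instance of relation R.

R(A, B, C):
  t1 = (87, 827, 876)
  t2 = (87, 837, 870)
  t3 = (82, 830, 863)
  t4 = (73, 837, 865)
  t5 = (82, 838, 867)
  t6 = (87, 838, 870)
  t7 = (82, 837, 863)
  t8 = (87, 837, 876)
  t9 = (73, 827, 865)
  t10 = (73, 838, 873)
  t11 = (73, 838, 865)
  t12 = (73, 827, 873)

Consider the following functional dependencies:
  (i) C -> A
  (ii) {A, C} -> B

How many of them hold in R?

1

(i) C -> A: every LHS value maps to a single RHS value — holds.
(ii) {A, C} -> B: (A=87, C=876): rows 1, 8 → B takes values {827, 837} — violation; (A=87, C=870): rows 2, 6 → B takes values {837, 838} — violation; (A=82, C=863): rows 3, 7 → B takes values {830, 837} — violation; (A=73, C=865): rows 4, 9, 11 → B takes values {837, 827, 838} — violation; (A=73, C=873): rows 10, 12 → B takes values {838, 827} — violation — fails.
1 of the 2 dependencies holds.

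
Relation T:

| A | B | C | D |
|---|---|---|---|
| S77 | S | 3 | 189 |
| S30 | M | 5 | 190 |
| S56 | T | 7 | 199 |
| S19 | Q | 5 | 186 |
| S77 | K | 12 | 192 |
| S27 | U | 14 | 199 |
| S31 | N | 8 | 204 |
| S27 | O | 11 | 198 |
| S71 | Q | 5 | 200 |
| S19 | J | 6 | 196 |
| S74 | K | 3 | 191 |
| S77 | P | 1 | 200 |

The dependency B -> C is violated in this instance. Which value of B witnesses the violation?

K

B=S: 1 row → C = 3 ✓
B=M: 1 row → C = 5 ✓
B=T: 1 row → C = 7 ✓
B=Q: 2 rows → C = 5, 5 ✓
B=K: 2 rows → C takes values {12, 3} — violation
B=U: 1 row → C = 14 ✓
B=N: 1 row → C = 8 ✓
B=O: 1 row → C = 11 ✓
B=J: 1 row → C = 6 ✓
B=P: 1 row → C = 1 ✓
The only B value with inconsistent C is B=K.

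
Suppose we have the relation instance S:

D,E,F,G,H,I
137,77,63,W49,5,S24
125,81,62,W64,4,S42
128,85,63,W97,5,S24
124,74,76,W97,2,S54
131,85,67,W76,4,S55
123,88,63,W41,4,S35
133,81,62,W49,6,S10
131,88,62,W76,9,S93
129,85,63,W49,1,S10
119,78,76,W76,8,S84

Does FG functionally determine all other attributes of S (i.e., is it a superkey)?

No

Two distinct rows share (F=63, G=W49), so FG does not determine every attribute — not a superkey.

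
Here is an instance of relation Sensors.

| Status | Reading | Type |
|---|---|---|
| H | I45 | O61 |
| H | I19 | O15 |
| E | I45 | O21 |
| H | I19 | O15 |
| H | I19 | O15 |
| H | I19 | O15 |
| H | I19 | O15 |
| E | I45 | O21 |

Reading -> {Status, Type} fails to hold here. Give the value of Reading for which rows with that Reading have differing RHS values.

I45

Reading=I45: 3 rows → {Status,Type} takes values {(H, O61), (E, O21)} — violation
Reading=I19: 5 rows → {Status,Type} = (H, O15), (H, O15), (H, O15), (H, O15), (H, O15) ✓
The only Reading value with inconsistent RHS is Reading=I45.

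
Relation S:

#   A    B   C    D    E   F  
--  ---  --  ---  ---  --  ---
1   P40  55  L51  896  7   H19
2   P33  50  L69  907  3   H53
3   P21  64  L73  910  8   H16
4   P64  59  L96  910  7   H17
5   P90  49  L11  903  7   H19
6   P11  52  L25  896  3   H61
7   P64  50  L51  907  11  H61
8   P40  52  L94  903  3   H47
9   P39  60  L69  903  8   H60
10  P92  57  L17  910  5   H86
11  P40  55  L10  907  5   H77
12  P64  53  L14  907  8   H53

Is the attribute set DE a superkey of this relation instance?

Yes

All 12 rows have distinct DE values, so DE → (all attributes) holds and DE is a superkey.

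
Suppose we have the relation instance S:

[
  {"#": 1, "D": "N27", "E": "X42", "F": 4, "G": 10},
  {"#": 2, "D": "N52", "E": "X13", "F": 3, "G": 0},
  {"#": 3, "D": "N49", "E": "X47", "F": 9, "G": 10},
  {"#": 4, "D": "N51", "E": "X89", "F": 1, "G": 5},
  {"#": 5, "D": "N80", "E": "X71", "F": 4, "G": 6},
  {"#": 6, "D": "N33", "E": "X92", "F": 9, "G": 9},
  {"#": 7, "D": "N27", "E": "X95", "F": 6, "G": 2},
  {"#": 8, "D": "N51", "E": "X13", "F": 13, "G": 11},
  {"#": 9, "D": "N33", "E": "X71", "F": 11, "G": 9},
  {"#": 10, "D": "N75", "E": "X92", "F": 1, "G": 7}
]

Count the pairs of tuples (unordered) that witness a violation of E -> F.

3

E=X13: violating pairs (2,8) — 1 pair.
E=X71: violating pairs (5,9) — 1 pair.
E=X92: violating pairs (6,10) — 1 pair.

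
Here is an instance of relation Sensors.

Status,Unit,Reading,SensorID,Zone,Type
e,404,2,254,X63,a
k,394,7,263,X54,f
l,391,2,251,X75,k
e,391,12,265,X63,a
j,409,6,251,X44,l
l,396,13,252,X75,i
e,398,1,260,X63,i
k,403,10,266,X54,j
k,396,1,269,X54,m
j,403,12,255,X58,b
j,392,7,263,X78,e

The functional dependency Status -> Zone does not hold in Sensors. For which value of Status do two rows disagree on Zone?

j

Status=e: 3 rows → Zone = X63, X63, X63 ✓
Status=k: 3 rows → Zone = X54, X54, X54 ✓
Status=l: 2 rows → Zone = X75, X75 ✓
Status=j: 3 rows → Zone takes values {X44, X58, X78} — violation
The only Status value with inconsistent Zone is Status=j.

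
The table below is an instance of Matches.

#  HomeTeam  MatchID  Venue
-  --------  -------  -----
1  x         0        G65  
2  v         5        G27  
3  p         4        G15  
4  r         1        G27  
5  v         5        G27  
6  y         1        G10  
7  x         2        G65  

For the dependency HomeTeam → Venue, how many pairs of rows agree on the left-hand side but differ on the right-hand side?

0

HomeTeam=x: all 2 rows agree on Venue — 0 pairs.
HomeTeam=v: all 2 rows agree on Venue — 0 pairs.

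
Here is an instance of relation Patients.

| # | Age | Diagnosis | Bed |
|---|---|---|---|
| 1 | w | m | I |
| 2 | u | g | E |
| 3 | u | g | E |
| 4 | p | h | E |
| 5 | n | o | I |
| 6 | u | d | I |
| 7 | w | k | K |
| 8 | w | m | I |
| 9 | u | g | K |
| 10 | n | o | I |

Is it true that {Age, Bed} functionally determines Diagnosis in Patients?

(Age=w, Bed=I): rows 1, 8 → Diagnosis = m, m ✓
(Age=u, Bed=E): rows 2, 3 → Diagnosis = g, g ✓
(Age=p, Bed=E): row 4 → Diagnosis = h ✓
(Age=n, Bed=I): rows 5, 10 → Diagnosis = o, o ✓
(Age=u, Bed=I): row 6 → Diagnosis = d ✓
(Age=w, Bed=K): row 7 → Diagnosis = k ✓
(Age=u, Bed=K): row 9 → Diagnosis = g ✓
Every {Age, Bed} value is associated with a single Diagnosis value, so {Age, Bed} → Diagnosis holds.

Yes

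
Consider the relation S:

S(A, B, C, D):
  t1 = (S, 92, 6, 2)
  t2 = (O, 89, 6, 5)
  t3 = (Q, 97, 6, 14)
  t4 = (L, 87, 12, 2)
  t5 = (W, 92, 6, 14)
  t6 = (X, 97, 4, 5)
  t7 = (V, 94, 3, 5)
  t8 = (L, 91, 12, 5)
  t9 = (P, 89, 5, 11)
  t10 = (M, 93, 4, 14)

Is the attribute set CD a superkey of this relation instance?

Rows 3 and 5 have the same CD value (C=6, D=14) but are distinct tuples, so CD does not determine every attribute — not a superkey.

No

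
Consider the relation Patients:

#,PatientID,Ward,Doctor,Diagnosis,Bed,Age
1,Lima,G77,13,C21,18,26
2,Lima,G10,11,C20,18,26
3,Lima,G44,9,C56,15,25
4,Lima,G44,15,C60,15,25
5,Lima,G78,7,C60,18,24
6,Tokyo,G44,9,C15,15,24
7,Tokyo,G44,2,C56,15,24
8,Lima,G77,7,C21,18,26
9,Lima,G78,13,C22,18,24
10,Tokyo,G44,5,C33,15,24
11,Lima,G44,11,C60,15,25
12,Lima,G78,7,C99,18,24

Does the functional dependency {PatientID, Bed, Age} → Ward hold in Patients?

No

(PatientID=Lima, Bed=18, Age=26): rows 1, 2, 8 → Ward takes values {G77, G10} — violation
(PatientID=Lima, Bed=15, Age=25): rows 3, 4, 11 → Ward = G44, G44, G44 ✓
(PatientID=Lima, Bed=18, Age=24): rows 5, 9, 12 → Ward = G78, G78, G78 ✓
(PatientID=Tokyo, Bed=15, Age=24): rows 6, 7, 10 → Ward = G44, G44, G44 ✓
Two rows agree on {PatientID, Bed, Age} but differ on Ward, so {PatientID, Bed, Age} → Ward does not hold.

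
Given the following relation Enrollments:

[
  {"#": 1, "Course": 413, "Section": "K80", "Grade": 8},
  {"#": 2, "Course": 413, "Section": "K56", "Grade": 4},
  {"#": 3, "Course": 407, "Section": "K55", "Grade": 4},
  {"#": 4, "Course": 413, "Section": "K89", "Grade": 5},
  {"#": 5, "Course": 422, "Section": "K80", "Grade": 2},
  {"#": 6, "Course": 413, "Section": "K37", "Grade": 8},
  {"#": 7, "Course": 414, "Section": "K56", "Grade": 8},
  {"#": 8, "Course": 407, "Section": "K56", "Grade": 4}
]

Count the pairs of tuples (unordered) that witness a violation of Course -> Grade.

Course=413: violating pairs (1,2), (1,4), (2,4), (2,6), (4,6) — 5 pairs.
Course=407: all 2 rows agree on Grade — 0 pairs.

5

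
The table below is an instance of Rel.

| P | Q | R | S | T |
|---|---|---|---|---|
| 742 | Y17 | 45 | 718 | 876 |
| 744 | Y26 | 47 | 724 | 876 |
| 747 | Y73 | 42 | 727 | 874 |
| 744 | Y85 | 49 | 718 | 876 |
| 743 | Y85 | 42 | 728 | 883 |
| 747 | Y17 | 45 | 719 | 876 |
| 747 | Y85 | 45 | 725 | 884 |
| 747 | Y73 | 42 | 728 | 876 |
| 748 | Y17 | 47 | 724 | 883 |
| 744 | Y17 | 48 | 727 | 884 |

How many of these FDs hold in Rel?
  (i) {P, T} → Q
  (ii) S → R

0

(i) {P, T} → Q: (P=744, T=876): 2 rows → Q takes values {Y26, Y85} — violation; (P=747, T=876): 2 rows → Q takes values {Y17, Y73} — violation — fails.
(ii) S → R: S=718: 2 rows → R takes values {45, 49} — violation; S=727: 2 rows → R takes values {42, 48} — violation — fails.
None of the 2 dependencies hold.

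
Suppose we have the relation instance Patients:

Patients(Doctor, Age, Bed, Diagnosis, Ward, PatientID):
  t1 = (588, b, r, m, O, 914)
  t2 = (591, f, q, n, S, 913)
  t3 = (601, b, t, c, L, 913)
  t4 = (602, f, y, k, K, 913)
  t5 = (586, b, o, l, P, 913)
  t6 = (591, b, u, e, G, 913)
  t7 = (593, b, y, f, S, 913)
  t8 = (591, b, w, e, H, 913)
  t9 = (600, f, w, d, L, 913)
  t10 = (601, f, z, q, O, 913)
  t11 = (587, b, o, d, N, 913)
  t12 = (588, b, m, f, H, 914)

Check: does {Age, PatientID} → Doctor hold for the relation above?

No

(Age=b, PatientID=914): rows 1, 12 → Doctor = 588, 588 ✓
(Age=f, PatientID=913): rows 2, 4, 9, 10 → Doctor takes values {591, 602, 600, 601} — violation
(Age=b, PatientID=913): rows 3, 5, 6, 7, 8, 11 → Doctor takes values {601, 586, 591, 593, 587} — violation
Two rows agree on {Age, PatientID} but differ on Doctor, so {Age, PatientID} → Doctor does not hold.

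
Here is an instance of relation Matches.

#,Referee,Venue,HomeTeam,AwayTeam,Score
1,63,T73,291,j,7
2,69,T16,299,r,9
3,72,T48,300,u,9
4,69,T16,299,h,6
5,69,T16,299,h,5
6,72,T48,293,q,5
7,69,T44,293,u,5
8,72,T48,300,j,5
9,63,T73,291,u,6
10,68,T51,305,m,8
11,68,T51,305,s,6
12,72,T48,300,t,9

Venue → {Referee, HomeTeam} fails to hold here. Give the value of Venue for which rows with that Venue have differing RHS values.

T48

Venue=T73: rows 1, 9 → {Referee,HomeTeam} = (63, 291), (63, 291) ✓
Venue=T16: rows 2, 4, 5 → {Referee,HomeTeam} = (69, 299), (69, 299), (69, 299) ✓
Venue=T48: rows 3, 6, 8, 12 → {Referee,HomeTeam} takes values {(72, 300), (72, 293)} — violation
Venue=T44: row 7 → {Referee,HomeTeam} = (69, 293) ✓
Venue=T51: rows 10, 11 → {Referee,HomeTeam} = (68, 305), (68, 305) ✓
The only Venue value with inconsistent RHS is Venue=T48.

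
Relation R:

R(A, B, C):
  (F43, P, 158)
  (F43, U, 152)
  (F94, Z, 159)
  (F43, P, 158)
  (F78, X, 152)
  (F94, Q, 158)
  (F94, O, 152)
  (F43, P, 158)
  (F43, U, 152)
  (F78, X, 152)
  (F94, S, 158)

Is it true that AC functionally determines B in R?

No

(A=F43, C=158): 3 rows → B = P, P, P ✓
(A=F43, C=152): 2 rows → B = U, U ✓
(A=F94, C=159): 1 row → B = Z ✓
(A=F78, C=152): 2 rows → B = X, X ✓
(A=F94, C=158): 2 rows → B takes values {Q, S} — violation
(A=F94, C=152): 1 row → B = O ✓
Two rows agree on AC but differ on B, so AC -> B does not hold.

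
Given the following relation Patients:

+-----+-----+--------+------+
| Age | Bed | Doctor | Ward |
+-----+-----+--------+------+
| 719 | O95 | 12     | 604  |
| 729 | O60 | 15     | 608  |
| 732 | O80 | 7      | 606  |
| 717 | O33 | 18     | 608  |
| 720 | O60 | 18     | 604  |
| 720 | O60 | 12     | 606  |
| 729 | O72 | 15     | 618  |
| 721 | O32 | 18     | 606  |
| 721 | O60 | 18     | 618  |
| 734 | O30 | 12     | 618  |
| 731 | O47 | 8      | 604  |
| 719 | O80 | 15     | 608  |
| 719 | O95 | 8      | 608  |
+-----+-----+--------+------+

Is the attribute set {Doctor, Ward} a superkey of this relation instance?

No

Two distinct rows share (Doctor=15, Ward=608), so {Doctor, Ward} does not determine every attribute — not a superkey.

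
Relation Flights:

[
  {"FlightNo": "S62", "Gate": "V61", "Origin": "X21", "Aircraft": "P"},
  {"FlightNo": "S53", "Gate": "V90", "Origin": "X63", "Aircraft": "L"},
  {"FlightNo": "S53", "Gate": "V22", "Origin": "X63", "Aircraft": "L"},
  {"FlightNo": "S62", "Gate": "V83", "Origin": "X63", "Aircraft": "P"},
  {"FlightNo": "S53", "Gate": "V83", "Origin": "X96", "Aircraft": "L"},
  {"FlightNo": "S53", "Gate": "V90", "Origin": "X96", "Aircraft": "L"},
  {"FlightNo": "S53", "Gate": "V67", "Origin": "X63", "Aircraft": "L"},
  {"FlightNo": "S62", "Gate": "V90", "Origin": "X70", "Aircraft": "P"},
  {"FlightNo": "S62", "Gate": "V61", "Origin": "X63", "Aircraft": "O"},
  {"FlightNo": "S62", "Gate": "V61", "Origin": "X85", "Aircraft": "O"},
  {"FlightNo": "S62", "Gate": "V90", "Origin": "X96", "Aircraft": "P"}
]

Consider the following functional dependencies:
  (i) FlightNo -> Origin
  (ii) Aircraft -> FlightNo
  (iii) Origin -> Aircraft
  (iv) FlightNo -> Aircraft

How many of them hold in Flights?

(i) FlightNo -> Origin: FlightNo=S62: 6 rows → Origin takes values {X21, X63, X70, X85, X96} — violation; FlightNo=S53: 5 rows → Origin takes values {X63, X96} — violation — fails.
(ii) Aircraft -> FlightNo: every LHS value maps to a single RHS value — holds.
(iii) Origin -> Aircraft: Origin=X63: 5 rows → Aircraft takes values {L, P, O} — violation; Origin=X96: 3 rows → Aircraft takes values {L, P} — violation — fails.
(iv) FlightNo -> Aircraft: FlightNo=S62: 6 rows → Aircraft takes values {P, O} — violation — fails.
1 of the 4 dependencies holds.

1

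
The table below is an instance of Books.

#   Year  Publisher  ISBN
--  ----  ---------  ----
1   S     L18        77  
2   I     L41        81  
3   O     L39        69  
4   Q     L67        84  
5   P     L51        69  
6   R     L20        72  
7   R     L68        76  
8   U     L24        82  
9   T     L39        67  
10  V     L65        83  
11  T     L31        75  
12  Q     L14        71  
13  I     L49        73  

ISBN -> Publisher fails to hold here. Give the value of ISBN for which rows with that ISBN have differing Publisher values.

69

ISBN=77: row 1 → Publisher = L18 ✓
ISBN=81: row 2 → Publisher = L41 ✓
ISBN=69: rows 3, 5 → Publisher takes values {L39, L51} — violation
ISBN=84: row 4 → Publisher = L67 ✓
ISBN=72: row 6 → Publisher = L20 ✓
ISBN=76: row 7 → Publisher = L68 ✓
ISBN=82: row 8 → Publisher = L24 ✓
ISBN=67: row 9 → Publisher = L39 ✓
ISBN=83: row 10 → Publisher = L65 ✓
ISBN=75: row 11 → Publisher = L31 ✓
ISBN=71: row 12 → Publisher = L14 ✓
ISBN=73: row 13 → Publisher = L49 ✓
The only ISBN value with inconsistent Publisher is ISBN=69.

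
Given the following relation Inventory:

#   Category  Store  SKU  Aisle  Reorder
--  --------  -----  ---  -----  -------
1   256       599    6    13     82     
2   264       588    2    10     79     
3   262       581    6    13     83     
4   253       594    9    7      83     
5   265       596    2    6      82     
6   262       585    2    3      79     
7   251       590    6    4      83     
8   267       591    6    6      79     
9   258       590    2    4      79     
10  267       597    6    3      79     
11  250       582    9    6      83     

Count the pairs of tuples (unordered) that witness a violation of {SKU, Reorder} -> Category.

5

(SKU=2, Reorder=79): violating pairs (2,6), (2,9), (6,9) — 3 pairs.
(SKU=6, Reorder=83): violating pairs (3,7) — 1 pair.
(SKU=9, Reorder=83): violating pairs (4,11) — 1 pair.
(SKU=6, Reorder=79): all 2 rows agree on Category — 0 pairs.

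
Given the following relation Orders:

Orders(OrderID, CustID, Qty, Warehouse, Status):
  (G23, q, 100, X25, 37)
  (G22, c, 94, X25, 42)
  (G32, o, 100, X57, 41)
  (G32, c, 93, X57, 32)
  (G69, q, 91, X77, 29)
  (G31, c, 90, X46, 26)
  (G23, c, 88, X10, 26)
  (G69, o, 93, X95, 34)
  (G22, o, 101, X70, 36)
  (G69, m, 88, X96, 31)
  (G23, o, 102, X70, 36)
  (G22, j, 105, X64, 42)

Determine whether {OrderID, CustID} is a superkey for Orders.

All 12 rows have distinct {OrderID, CustID} values, so {OrderID, CustID} → (all attributes) holds and {OrderID, CustID} is a superkey.

Yes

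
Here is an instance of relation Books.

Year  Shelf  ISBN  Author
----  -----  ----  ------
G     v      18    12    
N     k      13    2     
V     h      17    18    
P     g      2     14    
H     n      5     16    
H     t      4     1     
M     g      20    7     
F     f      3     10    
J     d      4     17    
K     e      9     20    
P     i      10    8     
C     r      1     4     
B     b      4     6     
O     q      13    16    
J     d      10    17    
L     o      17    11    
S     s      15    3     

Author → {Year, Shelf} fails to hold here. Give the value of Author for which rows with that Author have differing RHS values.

Author=12: 1 row → {Year,Shelf} = (G, v) ✓
Author=2: 1 row → {Year,Shelf} = (N, k) ✓
Author=18: 1 row → {Year,Shelf} = (V, h) ✓
Author=14: 1 row → {Year,Shelf} = (P, g) ✓
Author=16: 2 rows → {Year,Shelf} takes values {(H, n), (O, q)} — violation
Author=1: 1 row → {Year,Shelf} = (H, t) ✓
Author=7: 1 row → {Year,Shelf} = (M, g) ✓
Author=10: 1 row → {Year,Shelf} = (F, f) ✓
Author=17: 2 rows → {Year,Shelf} = (J, d), (J, d) ✓
Author=20: 1 row → {Year,Shelf} = (K, e) ✓
Author=8: 1 row → {Year,Shelf} = (P, i) ✓
Author=4: 1 row → {Year,Shelf} = (C, r) ✓
Author=6: 1 row → {Year,Shelf} = (B, b) ✓
Author=11: 1 row → {Year,Shelf} = (L, o) ✓
Author=3: 1 row → {Year,Shelf} = (S, s) ✓
The only Author value with inconsistent RHS is Author=16.

16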